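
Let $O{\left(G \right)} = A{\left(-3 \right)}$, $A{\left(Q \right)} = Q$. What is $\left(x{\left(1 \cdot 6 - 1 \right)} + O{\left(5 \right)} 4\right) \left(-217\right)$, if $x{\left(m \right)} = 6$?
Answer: $1302$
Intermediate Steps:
$O{\left(G \right)} = -3$
$\left(x{\left(1 \cdot 6 - 1 \right)} + O{\left(5 \right)} 4\right) \left(-217\right) = \left(6 - 12\right) \left(-217\right) = \left(-6\right) \left(-217\right) = 1302$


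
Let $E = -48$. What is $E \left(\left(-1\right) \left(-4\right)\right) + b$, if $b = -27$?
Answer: $-219$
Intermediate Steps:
$E \left(\left(-1\right) \left(-4\right)\right) + b = - 48 \left(\left(-1\right) \left(-4\right)\right) - 27 = \left(-48\right) 4 - 27 = -192 - 27 = -219$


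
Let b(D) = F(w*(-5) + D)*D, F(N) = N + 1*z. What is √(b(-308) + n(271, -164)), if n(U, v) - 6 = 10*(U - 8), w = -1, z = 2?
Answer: 4*√5959 ≈ 308.78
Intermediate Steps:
F(N) = 2 + N (F(N) = N + 1*2 = N + 2 = 2 + N)
n(U, v) = -74 + 10*U (n(U, v) = 6 + 10*(U - 8) = 6 + 10*(-8 + U) = 6 + (-80 + 10*U) = -74 + 10*U)
b(D) = D*(7 + D) (b(D) = (2 + (-1*(-5) + D))*D = (2 + (5 + D))*D = (7 + D)*D = D*(7 + D))
√(b(-308) + n(271, -164)) = √(-308*(7 - 308) + (-74 + 10*271)) = √(-308*(-301) + (-74 + 2710)) = √(92708 + 2636) = √95344 = 4*√5959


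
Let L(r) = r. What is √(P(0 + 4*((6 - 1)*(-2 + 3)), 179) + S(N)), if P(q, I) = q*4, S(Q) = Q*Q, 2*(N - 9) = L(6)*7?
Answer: 14*√5 ≈ 31.305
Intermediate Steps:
N = 30 (N = 9 + (6*7)/2 = 9 + (½)*42 = 9 + 21 = 30)
S(Q) = Q²
P(q, I) = 4*q
√(P(0 + 4*((6 - 1)*(-2 + 3)), 179) + S(N)) = √(4*(0 + 4*((6 - 1)*(-2 + 3))) + 30²) = √(4*(0 + 4*(5*1)) + 900) = √(4*(0 + 4*5) + 900) = √(4*(0 + 20) + 900) = √(4*20 + 900) = √(80 + 900) = √980 = 14*√5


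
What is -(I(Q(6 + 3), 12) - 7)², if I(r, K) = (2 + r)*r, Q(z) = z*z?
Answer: -45104656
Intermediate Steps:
Q(z) = z²
I(r, K) = r*(2 + r)
-(I(Q(6 + 3), 12) - 7)² = -((6 + 3)²*(2 + (6 + 3)²) - 7)² = -(9²*(2 + 9²) - 7)² = -(81*(2 + 81) - 7)² = -(81*83 - 7)² = -(6723 - 7)² = -1*6716² = -1*45104656 = -45104656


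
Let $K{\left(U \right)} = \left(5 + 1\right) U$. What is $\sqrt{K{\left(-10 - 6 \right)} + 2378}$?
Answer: $\sqrt{2282} \approx 47.77$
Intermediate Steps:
$K{\left(U \right)} = 6 U$
$\sqrt{K{\left(-10 - 6 \right)} + 2378} = \sqrt{6 \left(-10 - 6\right) + 2378} = \sqrt{6 \left(-16\right) + 2378} = \sqrt{-96 + 2378} = \sqrt{2282}$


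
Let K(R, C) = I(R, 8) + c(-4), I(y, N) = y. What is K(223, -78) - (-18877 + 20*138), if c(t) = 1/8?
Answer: 130721/8 ≈ 16340.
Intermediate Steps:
c(t) = ⅛
K(R, C) = ⅛ + R (K(R, C) = R + ⅛ = ⅛ + R)
K(223, -78) - (-18877 + 20*138) = (⅛ + 223) - (-18877 + 20*138) = 1785/8 - (-18877 + 2760) = 1785/8 - 1*(-16117) = 1785/8 + 16117 = 130721/8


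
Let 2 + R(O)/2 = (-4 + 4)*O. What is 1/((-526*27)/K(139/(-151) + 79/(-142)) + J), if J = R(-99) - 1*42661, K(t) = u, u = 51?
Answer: -17/730039 ≈ -2.3286e-5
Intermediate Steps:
R(O) = -4 (R(O) = -4 + 2*((-4 + 4)*O) = -4 + 2*(0*O) = -4 + 2*0 = -4 + 0 = -4)
K(t) = 51
J = -42665 (J = -4 - 1*42661 = -4 - 42661 = -42665)
1/((-526*27)/K(139/(-151) + 79/(-142)) + J) = 1/(-526*27/51 - 42665) = 1/(-14202*1/51 - 42665) = 1/(-4734/17 - 42665) = 1/(-730039/17) = -17/730039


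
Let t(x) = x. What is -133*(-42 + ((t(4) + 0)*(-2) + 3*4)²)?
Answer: 3458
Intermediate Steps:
-133*(-42 + ((t(4) + 0)*(-2) + 3*4)²) = -133*(-42 + ((4 + 0)*(-2) + 3*4)²) = -133*(-42 + (4*(-2) + 12)²) = -133*(-42 + (-8 + 12)²) = -133*(-42 + 4²) = -133*(-42 + 16) = -133*(-26) = 3458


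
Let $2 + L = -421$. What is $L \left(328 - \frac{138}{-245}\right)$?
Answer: $- \frac{34050654}{245} \approx -1.3898 \cdot 10^{5}$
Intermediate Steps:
$L = -423$ ($L = -2 - 421 = -423$)
$L \left(328 - \frac{138}{-245}\right) = - 423 \left(328 - \frac{138}{-245}\right) = - 423 \left(328 - - \frac{138}{245}\right) = - 423 \left(328 + \frac{138}{245}\right) = \left(-423\right) \frac{80498}{245} = - \frac{34050654}{245}$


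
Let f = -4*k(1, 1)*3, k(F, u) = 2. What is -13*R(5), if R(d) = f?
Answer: 312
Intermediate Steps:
f = -24 (f = -4*2*3 = -8*3 = -24)
R(d) = -24
-13*R(5) = -13*(-24) = 312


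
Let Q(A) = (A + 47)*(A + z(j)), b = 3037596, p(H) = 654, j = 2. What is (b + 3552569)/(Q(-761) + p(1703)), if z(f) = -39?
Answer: 6590165/571854 ≈ 11.524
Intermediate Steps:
Q(A) = (-39 + A)*(47 + A) (Q(A) = (A + 47)*(A - 39) = (47 + A)*(-39 + A) = (-39 + A)*(47 + A))
(b + 3552569)/(Q(-761) + p(1703)) = (3037596 + 3552569)/((-1833 + (-761)² + 8*(-761)) + 654) = 6590165/((-1833 + 579121 - 6088) + 654) = 6590165/(571200 + 654) = 6590165/571854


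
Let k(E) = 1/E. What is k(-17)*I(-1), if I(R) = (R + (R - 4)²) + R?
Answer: -23/17 ≈ -1.3529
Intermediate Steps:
I(R) = (-4 + R)² + 2*R (I(R) = (R + (-4 + R)²) + R = (-4 + R)² + 2*R)
k(E) = 1/E
k(-17)*I(-1) = ((-4 - 1)² + 2*(-1))/(-17) = -((-5)² - 2)/17 = -(25 - 2)/17 = -1/17*23 = -23/17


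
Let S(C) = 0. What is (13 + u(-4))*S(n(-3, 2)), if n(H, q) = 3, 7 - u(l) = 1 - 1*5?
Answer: 0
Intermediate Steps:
u(l) = 11 (u(l) = 7 - (1 - 1*5) = 7 - (1 - 5) = 7 - 1*(-4) = 7 + 4 = 11)
(13 + u(-4))*S(n(-3, 2)) = (13 + 11)*0 = 24*0 = 0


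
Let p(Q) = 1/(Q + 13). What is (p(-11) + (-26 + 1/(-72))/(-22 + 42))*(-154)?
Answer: 88781/720 ≈ 123.31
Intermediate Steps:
p(Q) = 1/(13 + Q)
(p(-11) + (-26 + 1/(-72))/(-22 + 42))*(-154) = (1/(13 - 11) + (-26 + 1/(-72))/(-22 + 42))*(-154) = (1/2 + (-26 - 1/72)/20)*(-154) = (1/2 - 1873/72*1/20)*(-154) = (1/2 - 1873/1440)*(-154) = -1153/1440*(-154) = 88781/720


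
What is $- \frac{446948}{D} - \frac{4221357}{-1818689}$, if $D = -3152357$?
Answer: $\frac{14120083699621}{5733156999973} \approx 2.4629$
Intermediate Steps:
$- \frac{446948}{D} - \frac{4221357}{-1818689} = - \frac{446948}{-3152357} - \frac{4221357}{-1818689} = \left(-446948\right) \left(- \frac{1}{3152357}\right) - - \frac{4221357}{1818689} = \frac{446948}{3152357} + \frac{4221357}{1818689} = \frac{14120083699621}{5733156999973}$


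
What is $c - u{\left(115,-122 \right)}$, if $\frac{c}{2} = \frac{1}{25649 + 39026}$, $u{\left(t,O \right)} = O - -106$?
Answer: $\frac{1034802}{64675} \approx 16.0$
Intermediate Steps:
$u{\left(t,O \right)} = 106 + O$ ($u{\left(t,O \right)} = O + 106 = 106 + O$)
$c = \frac{2}{64675}$ ($c = \frac{2}{25649 + 39026} = \frac{2}{64675} \approx 3.0924 \cdot 10^{-5}$)
$c - u{\left(115,-122 \right)} = \frac{2}{64675} - \left(106 - 122\right) = \frac{2}{64675} - -16 = \frac{2}{64675} + 16 = \frac{1034802}{64675}$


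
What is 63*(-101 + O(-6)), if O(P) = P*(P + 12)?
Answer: -8631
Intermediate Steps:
O(P) = P*(12 + P)
63*(-101 + O(-6)) = 63*(-101 - 6*(12 - 6)) = 63*(-101 - 6*6) = 63*(-101 - 36) = 63*(-137) = -8631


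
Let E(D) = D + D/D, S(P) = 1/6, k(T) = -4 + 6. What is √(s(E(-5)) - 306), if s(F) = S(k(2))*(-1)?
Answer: I*√11022/6 ≈ 17.498*I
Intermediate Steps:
k(T) = 2
S(P) = ⅙
E(D) = 1 + D (E(D) = D + 1 = 1 + D)
s(F) = -⅙ (s(F) = (⅙)*(-1) = -⅙)
√(s(E(-5)) - 306) = √(-⅙ - 306) = √(-1837/6) = I*√11022/6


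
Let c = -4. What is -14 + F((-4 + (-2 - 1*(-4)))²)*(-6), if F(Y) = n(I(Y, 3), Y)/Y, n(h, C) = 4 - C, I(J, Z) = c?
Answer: -14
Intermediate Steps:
I(J, Z) = -4
F(Y) = (4 - Y)/Y
-14 + F((-4 + (-2 - 1*(-4)))²)*(-6) = -14 + ((4 - (-4 + (-2 - 1*(-4)))²)/((-4 + (-2 - 1*(-4)))²))*(-6) = -14 + ((4 - (-4 + (-2 + 4))²)/((-4 + (-2 + 4))²))*(-6) = -14 + ((4 - (-4 + 2)²)/((-4 + 2)²))*(-6) = -14 + ((4 - 1*(-2)²)/((-2)²))*(-6) = -14 + ((4 - 1*4)/4)*(-6) = -14 + ((4 - 4)/4)*(-6) = -14 + ((¼)*0)*(-6) = -14 + 0*(-6) = -14 + 0 = -14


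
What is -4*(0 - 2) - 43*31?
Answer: -1325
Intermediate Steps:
-4*(0 - 2) - 43*31 = -4*(-2) - 1333 = 8 - 1333 = -1325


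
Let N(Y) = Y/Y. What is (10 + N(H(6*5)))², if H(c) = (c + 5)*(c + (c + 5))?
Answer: 121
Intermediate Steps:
H(c) = (5 + c)*(5 + 2*c) (H(c) = (5 + c)*(c + (5 + c)) = (5 + c)*(5 + 2*c))
N(Y) = 1
(10 + N(H(6*5)))² = (10 + 1)² = 11² = 121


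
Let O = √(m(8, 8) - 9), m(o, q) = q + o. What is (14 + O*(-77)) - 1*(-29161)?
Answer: 29175 - 77*√7 ≈ 28971.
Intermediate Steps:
m(o, q) = o + q
O = √7 (O = √((8 + 8) - 9) = √(16 - 9) = √7 ≈ 2.6458)
(14 + O*(-77)) - 1*(-29161) = (14 + √7*(-77)) - 1*(-29161) = (14 - 77*√7) + 29161 = 29175 - 77*√7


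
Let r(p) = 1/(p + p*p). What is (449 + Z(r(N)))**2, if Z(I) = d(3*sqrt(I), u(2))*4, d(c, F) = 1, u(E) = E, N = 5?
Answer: 205209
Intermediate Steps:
r(p) = 1/(p + p**2)
Z(I) = 4 (Z(I) = 1*4 = 4)
(449 + Z(r(N)))**2 = (449 + 4)**2 = 453**2 = 205209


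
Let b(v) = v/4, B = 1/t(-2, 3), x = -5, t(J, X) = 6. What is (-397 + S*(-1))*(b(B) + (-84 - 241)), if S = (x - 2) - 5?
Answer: 3002615/24 ≈ 1.2511e+5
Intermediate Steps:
B = ⅙ (B = 1/6 = ⅙ ≈ 0.16667)
b(v) = v/4 (b(v) = v*(¼) = v/4)
S = -12 (S = (-5 - 2) - 5 = -7 - 5 = -12)
(-397 + S*(-1))*(b(B) + (-84 - 241)) = (-397 - 12*(-1))*((¼)*(⅙) + (-84 - 241)) = (-397 + 12)*(1/24 - 325) = -385*(-7799/24) = 3002615/24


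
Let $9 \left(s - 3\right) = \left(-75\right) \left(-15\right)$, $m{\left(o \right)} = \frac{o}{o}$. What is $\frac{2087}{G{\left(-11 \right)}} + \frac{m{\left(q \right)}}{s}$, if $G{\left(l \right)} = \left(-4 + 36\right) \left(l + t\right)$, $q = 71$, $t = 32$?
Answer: $\frac{8369}{2688} \approx 3.1135$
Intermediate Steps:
$G{\left(l \right)} = 1024 + 32 l$ ($G{\left(l \right)} = \left(-4 + 36\right) \left(l + 32\right) = 32 \left(32 + l\right) = 1024 + 32 l$)
$m{\left(o \right)} = 1$
$s = 128$ ($s = 3 + \frac{\left(-75\right) \left(-15\right)}{9} = 3 + \frac{1}{9} \cdot 1125 = 3 + 125 = 128$)
$\frac{2087}{G{\left(-11 \right)}} + \frac{m{\left(q \right)}}{s} = \frac{2087}{1024 + 32 \left(-11\right)} + 1 \cdot \frac{1}{128} = \frac{2087}{1024 - 352} + 1 \cdot \frac{1}{128} = \frac{2087}{672} + \frac{1}{128} = \frac{8369}{2688}$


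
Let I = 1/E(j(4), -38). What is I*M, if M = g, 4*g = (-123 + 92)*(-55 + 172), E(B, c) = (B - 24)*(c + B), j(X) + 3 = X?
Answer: -3627/3404 ≈ -1.0655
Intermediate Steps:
j(X) = -3 + X
E(B, c) = (-24 + B)*(B + c)
I = 1/851 (I = 1/((-3 + 4)**2 - 24*(-3 + 4) - 24*(-38) + (-3 + 4)*(-38)) = 1/(1**2 - 24*1 + 912 + 1*(-38)) = 1/(1 - 24 + 912 - 38) = 1/851 ≈ 0.0011751)
g = -3627/4 (g = ((-123 + 92)*(-55 + 172))/4 = (-31*117)/4 = (1/4)*(-3627) = -3627/4 ≈ -906.75)
M = -3627/4 ≈ -906.75
I*M = (1/851)*(-3627/4) = -3627/3404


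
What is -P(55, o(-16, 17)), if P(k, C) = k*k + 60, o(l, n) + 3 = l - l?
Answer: -3085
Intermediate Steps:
o(l, n) = -3 (o(l, n) = -3 + (l - l) = -3 + 0 = -3)
P(k, C) = 60 + k**2 (P(k, C) = k**2 + 60 = 60 + k**2)
-P(55, o(-16, 17)) = -(60 + 55**2) = -(60 + 3025) = -1*3085 = -3085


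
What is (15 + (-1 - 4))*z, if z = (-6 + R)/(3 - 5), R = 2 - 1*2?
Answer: 30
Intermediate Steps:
R = 0 (R = 2 - 2 = 0)
z = 3 (z = (-6 + 0)/(3 - 5) = -6/(-2) = -6*(-1/2) = 3)
(15 + (-1 - 4))*z = (15 + (-1 - 4))*3 = (15 - 5)*3 = 10*3 = 30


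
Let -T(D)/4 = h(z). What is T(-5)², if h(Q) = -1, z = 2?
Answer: 16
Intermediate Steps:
T(D) = 4 (T(D) = -4*(-1) = 4)
T(-5)² = 4² = 16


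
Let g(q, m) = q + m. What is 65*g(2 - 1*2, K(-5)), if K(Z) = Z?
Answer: -325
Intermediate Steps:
g(q, m) = m + q
65*g(2 - 1*2, K(-5)) = 65*(-5 + (2 - 1*2)) = 65*(-5 + (2 - 2)) = 65*(-5 + 0) = 65*(-5) = -325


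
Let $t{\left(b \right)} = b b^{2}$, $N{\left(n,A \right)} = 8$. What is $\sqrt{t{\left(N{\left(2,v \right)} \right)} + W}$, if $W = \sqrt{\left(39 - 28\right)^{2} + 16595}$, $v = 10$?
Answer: $\sqrt{512 + 2 \sqrt{4179}} \approx 25.324$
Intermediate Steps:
$t{\left(b \right)} = b^{3}$
$W = 2 \sqrt{4179}$ ($W = \sqrt{11^{2} + 16595} = \sqrt{121 + 16595} = \sqrt{16716} = 2 \sqrt{4179} \approx 129.29$)
$\sqrt{t{\left(N{\left(2,v \right)} \right)} + W} = \sqrt{8^{3} + 2 \sqrt{4179}} = \sqrt{512 + 2 \sqrt{4179}}$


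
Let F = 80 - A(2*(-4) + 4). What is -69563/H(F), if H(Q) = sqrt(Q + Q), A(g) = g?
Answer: -69563*sqrt(42)/84 ≈ -5366.9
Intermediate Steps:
F = 84 (F = 80 - (2*(-4) + 4) = 80 - (-8 + 4) = 80 - 1*(-4) = 80 + 4 = 84)
H(Q) = sqrt(2)*sqrt(Q) (H(Q) = sqrt(2*Q) = sqrt(2)*sqrt(Q))
-69563/H(F) = -69563*sqrt(42)/84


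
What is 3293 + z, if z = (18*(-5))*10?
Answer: 2393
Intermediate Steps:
z = -900 (z = -90*10 = -900)
3293 + z = 3293 - 900 = 2393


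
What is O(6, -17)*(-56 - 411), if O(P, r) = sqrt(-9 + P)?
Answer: -467*I*sqrt(3) ≈ -808.87*I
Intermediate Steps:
O(6, -17)*(-56 - 411) = sqrt(-9 + 6)*(-56 - 411) = sqrt(-3)*(-467) = (I*sqrt(3))*(-467) = -467*I*sqrt(3)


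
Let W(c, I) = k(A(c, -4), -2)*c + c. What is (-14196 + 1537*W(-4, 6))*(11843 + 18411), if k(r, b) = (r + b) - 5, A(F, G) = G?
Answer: 1430530136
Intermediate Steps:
k(r, b) = -5 + b + r (k(r, b) = (b + r) - 5 = -5 + b + r)
W(c, I) = -10*c (W(c, I) = (-5 - 2 - 4)*c + c = -11*c + c = -10*c)
(-14196 + 1537*W(-4, 6))*(11843 + 18411) = (-14196 + 1537*(-10*(-4)))*(11843 + 18411) = (-14196 + 1537*40)*30254 = (-14196 + 61480)*30254 = 47284*30254 = 1430530136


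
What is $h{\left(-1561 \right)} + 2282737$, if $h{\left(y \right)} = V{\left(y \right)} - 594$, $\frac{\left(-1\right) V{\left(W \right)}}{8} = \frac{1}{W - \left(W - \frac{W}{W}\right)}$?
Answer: $2282135$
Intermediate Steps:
$V{\left(W \right)} = -8$ ($V{\left(W \right)} = - \frac{8}{W - \left(W - \frac{W}{W}\right)} = - \frac{8}{W - \left(-1 + W\right)} = - \frac{8}{1} = \left(-8\right) 1 = -8$)
$h{\left(y \right)} = -602$ ($h{\left(y \right)} = -8 - 594 = -602$)
$h{\left(-1561 \right)} + 2282737 = -602 + 2282737 = 2282135$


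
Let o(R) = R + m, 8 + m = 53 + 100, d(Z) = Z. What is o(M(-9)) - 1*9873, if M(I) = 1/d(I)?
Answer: -87553/9 ≈ -9728.1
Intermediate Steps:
m = 145 (m = -8 + (53 + 100) = -8 + 153 = 145)
M(I) = 1/I
o(R) = 145 + R (o(R) = R + 145 = 145 + R)
o(M(-9)) - 1*9873 = (145 + 1/(-9)) - 1*9873 = (145 - 1/9) - 9873 = 1304/9 - 9873 = -87553/9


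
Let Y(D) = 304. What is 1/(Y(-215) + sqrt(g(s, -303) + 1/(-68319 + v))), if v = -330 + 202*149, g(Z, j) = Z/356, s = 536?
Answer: 1043035856/317077734479 - sqrt(17723872559055)/317077734479 ≈ 0.0032763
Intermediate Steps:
g(Z, j) = Z/356 (g(Z, j) = Z*(1/356) = Z/356)
v = 29768 (v = -330 + 30098 = 29768)
1/(Y(-215) + sqrt(g(s, -303) + 1/(-68319 + v))) = 1/(304 + sqrt((1/356)*536 + 1/(-68319 + 29768))) = 1/(304 + sqrt(134/89 + 1/(-38551))) = 1/(304 + sqrt(134/89 - 1/38551)) = 1/(304 + sqrt(5165745/3431039)) = 1/(304 + sqrt(17723872559055)/3431039)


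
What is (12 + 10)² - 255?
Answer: 229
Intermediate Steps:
(12 + 10)² - 255 = 22² - 255 = 484 - 255 = 229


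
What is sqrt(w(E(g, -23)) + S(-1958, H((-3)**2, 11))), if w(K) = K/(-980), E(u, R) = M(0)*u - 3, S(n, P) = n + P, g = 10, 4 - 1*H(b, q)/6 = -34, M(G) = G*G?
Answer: I*sqrt(8476985)/70 ≈ 41.593*I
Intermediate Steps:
M(G) = G**2
H(b, q) = 228 (H(b, q) = 24 - 6*(-34) = 24 + 204 = 228)
S(n, P) = P + n
E(u, R) = -3 (E(u, R) = 0**2*u - 3 = 0*u - 3 = 0 - 3 = -3)
w(K) = -K/980 (w(K) = K*(-1/980) = -K/980)
sqrt(w(E(g, -23)) + S(-1958, H((-3)**2, 11))) = sqrt(-1/980*(-3) + (228 - 1958)) = sqrt(3/980 - 1730) = sqrt(-1695397/980) = I*sqrt(8476985)/70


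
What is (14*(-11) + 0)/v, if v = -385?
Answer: ⅖ ≈ 0.40000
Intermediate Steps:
(14*(-11) + 0)/v = (14*(-11) + 0)/(-385) = (-154 + 0)*(-1/385) = -154*(-1/385) = ⅖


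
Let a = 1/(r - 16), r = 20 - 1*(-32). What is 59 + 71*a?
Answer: 2195/36 ≈ 60.972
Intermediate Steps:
r = 52 (r = 20 + 32 = 52)
a = 1/36 (a = 1/(52 - 16) = 1/36 ≈ 0.027778)
59 + 71*a = 59 + 71*(1/36) = 59 + 71/36 = 2195/36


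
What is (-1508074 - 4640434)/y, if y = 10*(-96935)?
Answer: 3074254/484675 ≈ 6.3429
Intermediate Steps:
y = -969350
(-1508074 - 4640434)/y = (-1508074 - 4640434)/(-969350) = -6148508*(-1/969350) = 3074254/484675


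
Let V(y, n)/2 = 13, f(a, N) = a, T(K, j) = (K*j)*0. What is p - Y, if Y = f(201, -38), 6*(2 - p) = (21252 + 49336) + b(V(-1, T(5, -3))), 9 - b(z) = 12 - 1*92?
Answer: -23957/2 ≈ -11979.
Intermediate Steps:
T(K, j) = 0
V(y, n) = 26 (V(y, n) = 2*13 = 26)
b(z) = 89 (b(z) = 9 - (12 - 1*92) = 9 - (12 - 92) = 9 - 1*(-80) = 9 + 80 = 89)
p = -23555/2 (p = 2 - ((21252 + 49336) + 89)/6 = 2 - (70588 + 89)/6 = 2 - 1/6*70677 = 2 - 23559/2 = -23555/2 ≈ -11778.)
Y = 201
p - Y = -23555/2 - 1*201 = -23555/2 - 201 = -23957/2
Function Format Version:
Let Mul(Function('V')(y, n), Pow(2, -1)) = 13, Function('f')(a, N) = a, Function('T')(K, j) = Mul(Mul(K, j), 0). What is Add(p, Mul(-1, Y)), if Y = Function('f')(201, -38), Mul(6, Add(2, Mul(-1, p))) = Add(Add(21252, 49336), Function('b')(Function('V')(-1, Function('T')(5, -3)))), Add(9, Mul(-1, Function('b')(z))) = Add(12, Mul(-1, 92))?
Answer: Rational(-23957, 2) ≈ -11979.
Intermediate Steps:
Function('T')(K, j) = 0
Function('V')(y, n) = 26 (Function('V')(y, n) = Mul(2, 13) = 26)
Function('b')(z) = 89 (Function('b')(z) = Add(9, Mul(-1, Add(12, Mul(-1, 92)))) = Add(9, Mul(-1, Add(12, -92))) = Add(9, Mul(-1, -80)) = Add(9, 80) = 89)
p = Rational(-23555, 2) (p = Add(2, Mul(Rational(-1, 6), Add(Add(21252, 49336), 89))) = Add(2, Mul(Rational(-1, 6), Add(70588, 89))) = Add(2, Mul(Rational(-1, 6), 70677)) = Add(2, Rational(-23559, 2)) = Rational(-23555, 2) ≈ -11778.)
Y = 201
Add(p, Mul(-1, Y)) = Add(Rational(-23555, 2), Mul(-1, 201)) = Add(Rational(-23555, 2), -201) = Rational(-23957, 2)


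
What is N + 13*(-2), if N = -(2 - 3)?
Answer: -25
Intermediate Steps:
N = 1 (N = -1*(-1) = 1)
N + 13*(-2) = 1 + 13*(-2) = 1 - 26 = -25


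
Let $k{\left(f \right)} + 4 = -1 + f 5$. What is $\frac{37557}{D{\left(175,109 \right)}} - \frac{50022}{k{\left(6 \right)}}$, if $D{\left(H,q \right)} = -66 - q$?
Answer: $- \frac{387711}{175} \approx -2215.5$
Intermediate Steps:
$k{\left(f \right)} = -5 + 5 f$ ($k{\left(f \right)} = -4 + \left(-1 + f 5\right) = -4 + \left(-1 + 5 f\right) = -5 + 5 f$)
$\frac{37557}{D{\left(175,109 \right)}} - \frac{50022}{k{\left(6 \right)}} = \frac{37557}{-66 - 109} - \frac{50022}{-5 + 5 \cdot 6} = \frac{37557}{-66 - 109} - \frac{50022}{-5 + 30} = \frac{37557}{-175} - \frac{50022}{25} = 37557 \left(- \frac{1}{175}\right) - \frac{50022}{25} = - \frac{37557}{175} - \frac{50022}{25} = - \frac{387711}{175}$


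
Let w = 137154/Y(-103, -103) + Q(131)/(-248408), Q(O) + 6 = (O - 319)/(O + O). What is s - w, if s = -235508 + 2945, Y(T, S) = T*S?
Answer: -10036588050626291/43154027729 ≈ -2.3258e+5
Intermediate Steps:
Y(T, S) = S*T
s = -232563
Q(O) = -6 + (-319 + O)/(2*O) (Q(O) = -6 + (O - 319)/(O + O) = -6 + (-319 + O)/((2*O)) = -6 + (-319 + O)*(1/(2*O)) = -6 + (-319 + O)/(2*O))
w = 557899886864/43154027729 (w = 137154/((-103*(-103))) + ((11/2)*(-29 - 1*131)/131)/(-248408) = 137154/10609 + ((11/2)*(1/131)*(-29 - 131))*(-1/248408) = 137154*(1/10609) + ((11/2)*(1/131)*(-160))*(-1/248408) = 137154/10609 - 880/131*(-1/248408) = 137154/10609 + 110/4067681 = 557899886864/43154027729 ≈ 12.928)
s - w = -232563 - 1*557899886864/43154027729 = -232563 - 557899886864/43154027729 = -10036588050626291/43154027729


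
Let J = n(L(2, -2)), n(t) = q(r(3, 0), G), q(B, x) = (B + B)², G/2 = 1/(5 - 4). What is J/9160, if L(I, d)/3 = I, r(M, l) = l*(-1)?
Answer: 0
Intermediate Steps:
r(M, l) = -l
L(I, d) = 3*I
G = 2 (G = 2/(5 - 4) = 2/1 = 2*1 = 2)
q(B, x) = 4*B² (q(B, x) = (2*B)² = 4*B²)
n(t) = 0 (n(t) = 4*(-1*0)² = 4*0² = 4*0 = 0)
J = 0
J/9160 = 0/9160 = 0*(1/9160) = 0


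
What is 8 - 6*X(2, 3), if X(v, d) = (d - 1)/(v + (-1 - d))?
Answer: 14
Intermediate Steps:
X(v, d) = (-1 + d)/(-1 + v - d)
8 - 6*X(2, 3) = 8 - 6*(1 - 1*3)/(1 + 3 - 1*2) = 8 - 6*(1 - 3)/(1 + 3 - 2) = 8 - 6*(-2)/2 = 8 - 3*(-2) = 8 - 6*(-1) = 8 + 6 = 14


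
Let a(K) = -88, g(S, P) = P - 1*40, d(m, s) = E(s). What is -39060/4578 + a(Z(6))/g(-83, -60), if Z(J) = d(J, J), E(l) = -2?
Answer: -20852/2725 ≈ -7.6521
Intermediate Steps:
d(m, s) = -2
g(S, P) = -40 + P (g(S, P) = P - 40 = -40 + P)
Z(J) = -2
-39060/4578 + a(Z(6))/g(-83, -60) = -39060/4578 - 88/(-40 - 60) = -39060*1/4578 - 88/(-100) = -930/109 - 88*(-1/100) = -930/109 + 22/25 = -20852/2725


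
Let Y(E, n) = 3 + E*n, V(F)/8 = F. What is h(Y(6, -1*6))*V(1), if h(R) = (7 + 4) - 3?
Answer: 64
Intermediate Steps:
V(F) = 8*F
h(R) = 8 (h(R) = 11 - 3 = 8)
h(Y(6, -1*6))*V(1) = 8*(8*1) = 8*8 = 64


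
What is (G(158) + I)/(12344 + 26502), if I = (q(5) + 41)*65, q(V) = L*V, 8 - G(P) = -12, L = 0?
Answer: 2685/38846 ≈ 0.069119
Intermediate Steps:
G(P) = 20 (G(P) = 8 - 1*(-12) = 8 + 12 = 20)
q(V) = 0 (q(V) = 0*V = 0)
I = 2665 (I = (0 + 41)*65 = 41*65 = 2665)
(G(158) + I)/(12344 + 26502) = (20 + 2665)/(12344 + 26502) = 2685/38846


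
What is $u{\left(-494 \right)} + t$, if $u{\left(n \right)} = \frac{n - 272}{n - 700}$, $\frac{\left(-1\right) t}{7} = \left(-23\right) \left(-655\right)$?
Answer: $- \frac{62956252}{597} \approx -1.0545 \cdot 10^{5}$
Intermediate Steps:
$t = -105455$ ($t = - 7 \left(\left(-23\right) \left(-655\right)\right) = \left(-7\right) 15065 = -105455$)
$u{\left(n \right)} = \frac{-272 + n}{-700 + n}$
$u{\left(-494 \right)} + t = \frac{-272 - 494}{-700 - 494} - 105455 = \frac{1}{-1194} \left(-766\right) - 105455 = \left(- \frac{1}{1194}\right) \left(-766\right) - 105455 = \frac{383}{597} - 105455 = - \frac{62956252}{597}$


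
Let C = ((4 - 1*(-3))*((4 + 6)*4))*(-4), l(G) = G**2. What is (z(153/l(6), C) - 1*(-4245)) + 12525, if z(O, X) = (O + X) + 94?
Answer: 62993/4 ≈ 15748.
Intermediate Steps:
C = -1120 (C = ((4 + 3)*(10*4))*(-4) = (7*40)*(-4) = 280*(-4) = -1120)
z(O, X) = 94 + O + X
(z(153/l(6), C) - 1*(-4245)) + 12525 = ((94 + 153/(6**2) - 1120) - 1*(-4245)) + 12525 = ((94 + 153/36 - 1120) + 4245) + 12525 = ((94 + 153*(1/36) - 1120) + 4245) + 12525 = ((94 + 17/4 - 1120) + 4245) + 12525 = (-4087/4 + 4245) + 12525 = 12893/4 + 12525 = 62993/4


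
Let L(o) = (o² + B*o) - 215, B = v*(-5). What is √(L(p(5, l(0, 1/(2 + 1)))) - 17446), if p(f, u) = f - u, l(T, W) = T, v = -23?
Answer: 11*I*√141 ≈ 130.62*I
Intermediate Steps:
B = 115 (B = -23*(-5) = 115)
L(o) = -215 + o² + 115*o (L(o) = (o² + 115*o) - 215 = -215 + o² + 115*o)
√(L(p(5, l(0, 1/(2 + 1)))) - 17446) = √((-215 + (5 - 1*0)² + 115*(5 - 1*0)) - 17446) = √((-215 + (5 + 0)² + 115*(5 + 0)) - 17446) = √((-215 + 5² + 115*5) - 17446) = √((-215 + 25 + 575) - 17446) = √(385 - 17446) = √(-17061) = 11*I*√141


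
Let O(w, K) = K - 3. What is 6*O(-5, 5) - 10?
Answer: 2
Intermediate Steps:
O(w, K) = -3 + K
6*O(-5, 5) - 10 = 6*(-3 + 5) - 10 = 6*2 - 10 = 12 - 10 = 2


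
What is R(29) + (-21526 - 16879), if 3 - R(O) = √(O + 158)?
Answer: -38402 - √187 ≈ -38416.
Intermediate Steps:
R(O) = 3 - √(158 + O) (R(O) = 3 - √(O + 158) = 3 - √(158 + O))
R(29) + (-21526 - 16879) = (3 - √(158 + 29)) + (-21526 - 16879) = (3 - √187) - 38405 = -38402 - √187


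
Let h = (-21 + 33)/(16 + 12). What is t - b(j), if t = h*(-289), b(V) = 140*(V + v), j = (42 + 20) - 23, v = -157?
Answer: 114773/7 ≈ 16396.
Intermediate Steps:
h = 3/7 (h = 12/28 = 12*(1/28) = 3/7 ≈ 0.42857)
j = 39 (j = 62 - 23 = 39)
b(V) = -21980 + 140*V (b(V) = 140*(V - 157) = 140*(-157 + V) = -21980 + 140*V)
t = -867/7 (t = (3/7)*(-289) = -867/7 ≈ -123.86)
t - b(j) = -867/7 - (-21980 + 140*39) = -867/7 - (-21980 + 5460) = -867/7 - 1*(-16520) = -867/7 + 16520 = 114773/7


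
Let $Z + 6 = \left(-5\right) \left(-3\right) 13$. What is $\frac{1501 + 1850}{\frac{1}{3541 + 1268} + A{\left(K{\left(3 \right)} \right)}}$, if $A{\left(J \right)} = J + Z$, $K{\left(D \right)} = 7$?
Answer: $\frac{16114959}{942565} \approx 17.097$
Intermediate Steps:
$Z = 189$ ($Z = -6 + \left(-5\right) \left(-3\right) 13 = -6 + 15 \cdot 13 = -6 + 195 = 189$)
$A{\left(J \right)} = 189 + J$ ($A{\left(J \right)} = J + 189 = 189 + J$)
$\frac{1501 + 1850}{\frac{1}{3541 + 1268} + A{\left(K{\left(3 \right)} \right)}} = \frac{1501 + 1850}{\frac{1}{3541 + 1268} + \left(189 + 7\right)} = \frac{3351}{\frac{1}{4809} + 196} = \frac{3351}{\frac{942565}{4809}} = 3351 \cdot \frac{4809}{942565} = \frac{16114959}{942565}$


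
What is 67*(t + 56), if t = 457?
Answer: 34371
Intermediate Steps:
67*(t + 56) = 67*(457 + 56) = 67*513 = 34371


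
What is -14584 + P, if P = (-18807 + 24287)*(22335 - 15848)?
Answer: 35534176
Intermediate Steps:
P = 35548760 (P = 5480*6487 = 35548760)
-14584 + P = -14584 + 35548760 = 35534176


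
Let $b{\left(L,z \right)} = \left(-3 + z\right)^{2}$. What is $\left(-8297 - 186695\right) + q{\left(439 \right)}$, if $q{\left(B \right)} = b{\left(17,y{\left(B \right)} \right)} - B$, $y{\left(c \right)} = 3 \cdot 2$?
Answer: $-195422$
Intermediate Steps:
$y{\left(c \right)} = 6$
$q{\left(B \right)} = 9 - B$ ($q{\left(B \right)} = \left(-3 + 6\right)^{2} - B = 3^{2} - B = 9 - B$)
$\left(-8297 - 186695\right) + q{\left(439 \right)} = \left(-8297 - 186695\right) + \left(9 - 439\right) = -194992 + \left(9 - 439\right) = -194992 - 430 = -195422$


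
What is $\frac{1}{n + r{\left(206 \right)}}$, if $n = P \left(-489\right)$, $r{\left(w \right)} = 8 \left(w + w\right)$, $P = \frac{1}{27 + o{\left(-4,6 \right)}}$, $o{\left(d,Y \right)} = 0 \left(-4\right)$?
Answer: $\frac{9}{29501} \approx 0.00030507$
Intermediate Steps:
$o{\left(d,Y \right)} = 0$
$P = \frac{1}{27}$ ($P = \frac{1}{27 + 0} = \frac{1}{27} \approx 0.037037$)
$r{\left(w \right)} = 16 w$ ($r{\left(w \right)} = 8 \cdot 2 w = 16 w$)
$n = - \frac{163}{9}$ ($n = \frac{1}{27} \left(-489\right) = - \frac{163}{9} \approx -18.111$)
$\frac{1}{n + r{\left(206 \right)}} = \frac{1}{- \frac{163}{9} + 16 \cdot 206} = \frac{1}{- \frac{163}{9} + 3296} = \frac{1}{\frac{29501}{9}} = \frac{9}{29501}$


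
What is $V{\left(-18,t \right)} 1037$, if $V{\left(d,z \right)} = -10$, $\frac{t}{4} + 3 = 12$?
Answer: $-10370$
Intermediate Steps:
$t = 36$ ($t = -12 + 4 \cdot 12 = -12 + 48 = 36$)
$V{\left(-18,t \right)} 1037 = \left(-10\right) 1037 = -10370$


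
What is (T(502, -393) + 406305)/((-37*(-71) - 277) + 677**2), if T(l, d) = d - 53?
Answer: 405859/460679 ≈ 0.88100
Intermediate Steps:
T(l, d) = -53 + d
(T(502, -393) + 406305)/((-37*(-71) - 277) + 677**2) = ((-53 - 393) + 406305)/((-37*(-71) - 277) + 677**2) = (-446 + 406305)/((2627 - 277) + 458329) = 405859/(2350 + 458329) = 405859/460679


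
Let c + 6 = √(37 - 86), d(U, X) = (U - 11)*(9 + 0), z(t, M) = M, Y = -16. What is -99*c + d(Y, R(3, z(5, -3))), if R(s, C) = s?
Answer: 351 - 693*I ≈ 351.0 - 693.0*I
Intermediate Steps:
d(U, X) = -99 + 9*U (d(U, X) = (-11 + U)*9 = -99 + 9*U)
c = -6 + 7*I (c = -6 + √(37 - 86) = -6 + √(-49) = -6 + 7*I ≈ -6.0 + 7.0*I)
-99*c + d(Y, R(3, z(5, -3))) = -99*(-6 + 7*I) + (-99 + 9*(-16)) = (594 - 693*I) + (-99 - 144) = (594 - 693*I) - 243 = 351 - 693*I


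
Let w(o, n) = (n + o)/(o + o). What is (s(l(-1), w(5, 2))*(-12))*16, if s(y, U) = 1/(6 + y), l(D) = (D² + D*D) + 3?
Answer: -192/11 ≈ -17.455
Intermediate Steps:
w(o, n) = (n + o)/(2*o) (w(o, n) = (n + o)/((2*o)) = (n + o)*(1/(2*o)) = (n + o)/(2*o))
l(D) = 3 + 2*D² (l(D) = (D² + D²) + 3 = 2*D² + 3 = 3 + 2*D²)
(s(l(-1), w(5, 2))*(-12))*16 = (-12/(6 + (3 + 2*(-1)²)))*16 = (-12/(6 + (3 + 2*1)))*16 = (-12/(6 + (3 + 2)))*16 = (-12/(6 + 5))*16 = (-12/11)*16 = ((1/11)*(-12))*16 = -12/11*16 = -192/11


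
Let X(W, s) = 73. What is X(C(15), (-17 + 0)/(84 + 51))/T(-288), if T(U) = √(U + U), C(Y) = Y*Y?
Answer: -73*I/24 ≈ -3.0417*I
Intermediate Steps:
C(Y) = Y²
T(U) = √2*√U (T(U) = √(2*U) = √2*√U)
X(C(15), (-17 + 0)/(84 + 51))/T(-288) = 73/((√2*√(-288))) = 73/((√2*(12*I*√2))) = 73/((24*I)) = 73*(-I/24) = -73*I/24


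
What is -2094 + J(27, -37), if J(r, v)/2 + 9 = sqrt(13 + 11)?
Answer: -2112 + 4*sqrt(6) ≈ -2102.2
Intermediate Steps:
J(r, v) = -18 + 4*sqrt(6) (J(r, v) = -18 + 2*sqrt(13 + 11) = -18 + 2*sqrt(24) = -18 + 2*(2*sqrt(6)) = -18 + 4*sqrt(6))
-2094 + J(27, -37) = -2094 + (-18 + 4*sqrt(6)) = -2112 + 4*sqrt(6)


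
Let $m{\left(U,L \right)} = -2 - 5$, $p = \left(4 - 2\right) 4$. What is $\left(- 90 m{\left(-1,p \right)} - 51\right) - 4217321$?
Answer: $-4216742$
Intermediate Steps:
$p = 8$ ($p = 2 \cdot 4 = 8$)
$m{\left(U,L \right)} = -7$ ($m{\left(U,L \right)} = -2 - 5 = -7$)
$\left(- 90 m{\left(-1,p \right)} - 51\right) - 4217321 = \left(\left(-90\right) \left(-7\right) - 51\right) - 4217321 = \left(630 - 51\right) - 4217321 = 579 - 4217321 = -4216742$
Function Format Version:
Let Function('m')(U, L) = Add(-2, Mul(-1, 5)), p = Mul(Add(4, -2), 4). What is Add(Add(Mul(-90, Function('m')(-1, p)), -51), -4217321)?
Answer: -4216742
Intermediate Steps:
p = 8 (p = Mul(2, 4) = 8)
Function('m')(U, L) = -7 (Function('m')(U, L) = Add(-2, -5) = -7)
Add(Add(Mul(-90, Function('m')(-1, p)), -51), -4217321) = Add(Add(Mul(-90, -7), -51), -4217321) = Add(Add(630, -51), -4217321) = Add(579, -4217321) = -4216742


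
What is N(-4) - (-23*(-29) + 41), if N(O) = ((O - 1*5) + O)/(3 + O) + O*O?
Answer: -679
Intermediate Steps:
N(O) = O² + (-5 + 2*O)/(3 + O) (N(O) = ((O - 5) + O)/(3 + O) + O² = ((-5 + O) + O)/(3 + O) + O² = (-5 + 2*O)/(3 + O) + O² = O² + (-5 + 2*O)/(3 + O))
N(-4) - (-23*(-29) + 41) = (-5 + (-4)³ + 2*(-4) + 3*(-4)²)/(3 - 4) - (-23*(-29) + 41) = (-5 - 64 - 8 + 3*16)/(-1) - (667 + 41) = -(-5 - 64 - 8 + 48) - 1*708 = -1*(-29) - 708 = 29 - 708 = -679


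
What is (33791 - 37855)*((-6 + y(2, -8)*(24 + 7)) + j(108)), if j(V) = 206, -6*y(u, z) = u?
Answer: -2312416/3 ≈ -7.7081e+5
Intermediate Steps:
y(u, z) = -u/6
(33791 - 37855)*((-6 + y(2, -8)*(24 + 7)) + j(108)) = (33791 - 37855)*((-6 + (-⅙*2)*(24 + 7)) + 206) = -4064*((-6 - ⅓*31) + 206) = -4064*((-6 - 31/3) + 206) = -4064*(-49/3 + 206) = -4064*569/3 = -2312416/3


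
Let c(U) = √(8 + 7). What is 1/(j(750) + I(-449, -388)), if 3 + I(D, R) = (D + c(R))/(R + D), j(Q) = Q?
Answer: 523700856/391485473329 + 837*√15/391485473329 ≈ 0.0013377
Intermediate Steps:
c(U) = √15
I(D, R) = -3 + (D + √15)/(D + R) (I(D, R) = -3 + (D + √15)/(R + D) = -3 + (D + √15)/(D + R))
1/(j(750) + I(-449, -388)) = 1/(750 + (√15 - 3*(-388) - 2*(-449))/(-449 - 388)) = 1/(750 + (√15 + 1164 + 898)/(-837)) = 1/(750 - (2062 + √15)/837) = 1/(750 + (-2062/837 - √15/837)) = 1/(625688/837 - √15/837)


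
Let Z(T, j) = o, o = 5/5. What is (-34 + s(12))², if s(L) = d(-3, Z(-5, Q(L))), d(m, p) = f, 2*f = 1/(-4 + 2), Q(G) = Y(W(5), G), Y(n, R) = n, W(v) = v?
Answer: 18769/16 ≈ 1173.1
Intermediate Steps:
Q(G) = 5
o = 1 (o = 5*(⅕) = 1)
f = -¼ (f = 1/(2*(-4 + 2)) = (½)/(-2) = (½)*(-½) = -¼ ≈ -0.25000)
Z(T, j) = 1
d(m, p) = -¼
s(L) = -¼
(-34 + s(12))² = (-34 - ¼)² = (-137/4)² = 18769/16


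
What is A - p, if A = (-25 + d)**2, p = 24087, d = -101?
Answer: -8211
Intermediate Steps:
A = 15876 (A = (-25 - 101)**2 = (-126)**2 = 15876)
A - p = 15876 - 1*24087 = 15876 - 24087 = -8211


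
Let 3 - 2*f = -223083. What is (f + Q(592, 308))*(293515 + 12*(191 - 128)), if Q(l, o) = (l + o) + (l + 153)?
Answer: 33307945948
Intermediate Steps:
Q(l, o) = 153 + o + 2*l (Q(l, o) = (l + o) + (153 + l) = 153 + o + 2*l)
f = 111543 (f = 3/2 - ½*(-223083) = 3/2 + 223083/2 = 111543)
(f + Q(592, 308))*(293515 + 12*(191 - 128)) = (111543 + (153 + 308 + 2*592))*(293515 + 12*(191 - 128)) = (111543 + (153 + 308 + 1184))*(293515 + 12*63) = (111543 + 1645)*(293515 + 756) = 113188*294271 = 33307945948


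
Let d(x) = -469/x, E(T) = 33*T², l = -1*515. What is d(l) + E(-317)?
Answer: 1707811024/515 ≈ 3.3161e+6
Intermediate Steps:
l = -515
d(l) + E(-317) = -469/(-515) + 33*(-317)² = -469*(-1/515) + 33*100489 = 469/515 + 3316137 = 1707811024/515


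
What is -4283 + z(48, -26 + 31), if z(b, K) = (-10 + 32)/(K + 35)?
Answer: -85649/20 ≈ -4282.5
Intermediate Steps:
z(b, K) = 22/(35 + K)
-4283 + z(48, -26 + 31) = -4283 + 22/(35 + (-26 + 31)) = -4283 + 22/(35 + 5) = -4283 + 22/40 = -4283 + 22*(1/40) = -4283 + 11/20 = -85649/20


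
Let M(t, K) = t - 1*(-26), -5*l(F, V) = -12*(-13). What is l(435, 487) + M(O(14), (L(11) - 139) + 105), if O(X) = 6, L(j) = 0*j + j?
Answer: ⅘ ≈ 0.80000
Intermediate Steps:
L(j) = j (L(j) = 0 + j = j)
l(F, V) = -156/5 (l(F, V) = -(-12)*(-13)/5 = -⅕*156 = -156/5)
M(t, K) = 26 + t (M(t, K) = t + 26 = 26 + t)
l(435, 487) + M(O(14), (L(11) - 139) + 105) = -156/5 + (26 + 6) = -156/5 + 32 = ⅘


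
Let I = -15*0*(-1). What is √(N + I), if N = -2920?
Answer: 2*I*√730 ≈ 54.037*I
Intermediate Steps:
I = 0 (I = 0*(-1) = 0)
√(N + I) = √(-2920 + 0) = √(-2920) = 2*I*√730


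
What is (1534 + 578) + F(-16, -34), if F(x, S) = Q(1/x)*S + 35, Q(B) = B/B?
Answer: 2113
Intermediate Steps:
Q(B) = 1
F(x, S) = 35 + S (F(x, S) = 1*S + 35 = S + 35 = 35 + S)
(1534 + 578) + F(-16, -34) = (1534 + 578) + (35 - 34) = 2112 + 1 = 2113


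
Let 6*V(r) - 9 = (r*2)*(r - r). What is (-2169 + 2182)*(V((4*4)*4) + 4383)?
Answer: 113997/2 ≈ 56999.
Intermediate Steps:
V(r) = 3/2 (V(r) = 3/2 + ((r*2)*(r - r))/6 = 3/2 + ((2*r)*0)/6 = 3/2 + (⅙)*0 = 3/2 + 0 = 3/2)
(-2169 + 2182)*(V((4*4)*4) + 4383) = (-2169 + 2182)*(3/2 + 4383) = 13*(8769/2) = 113997/2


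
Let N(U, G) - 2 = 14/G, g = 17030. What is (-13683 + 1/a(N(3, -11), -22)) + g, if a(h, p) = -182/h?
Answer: 3350343/1001 ≈ 3347.0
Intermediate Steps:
N(U, G) = 2 + 14/G
(-13683 + 1/a(N(3, -11), -22)) + g = (-13683 + 1/(-182/(2 + 14/(-11)))) + 17030 = (-13683 + 1/(-182/(2 + 14*(-1/11)))) + 17030 = (-13683 + 1/(-182/(2 - 14/11))) + 17030 = (-13683 + 1/(-182/8/11)) + 17030 = (-13683 + 1/(-182*11/8)) + 17030 = (-13683 + 1/(-1001/4)) + 17030 = (-13683 - 4/1001) + 17030 = -13696687/1001 + 17030 = 3350343/1001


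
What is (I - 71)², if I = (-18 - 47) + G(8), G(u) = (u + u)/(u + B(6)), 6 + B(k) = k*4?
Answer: 3097600/169 ≈ 18329.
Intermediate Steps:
B(k) = -6 + 4*k (B(k) = -6 + k*4 = -6 + 4*k)
G(u) = 2*u/(18 + u) (G(u) = (u + u)/(u + (-6 + 4*6)) = (2*u)/(u + (-6 + 24)) = (2*u)/(u + 18) = (2*u)/(18 + u) = 2*u/(18 + u))
I = -837/13 (I = (-18 - 47) + 2*8/(18 + 8) = -65 + 2*8/26 = -65 + 2*8*(1/26) = -65 + 8/13 = -837/13 ≈ -64.385)
(I - 71)² = (-837/13 - 71)² = (-1760/13)² = 3097600/169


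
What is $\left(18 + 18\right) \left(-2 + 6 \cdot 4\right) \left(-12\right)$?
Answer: $-9504$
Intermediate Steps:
$\left(18 + 18\right) \left(-2 + 6 \cdot 4\right) \left(-12\right) = 36 \left(-2 + 24\right) \left(-12\right) = 36 \cdot 22 \left(-12\right) = 792 \left(-12\right) = -9504$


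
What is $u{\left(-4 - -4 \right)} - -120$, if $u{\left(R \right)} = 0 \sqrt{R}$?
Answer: $120$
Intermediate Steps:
$u{\left(R \right)} = 0$
$u{\left(-4 - -4 \right)} - -120 = 0 - -120 = 0 + 120 = 120$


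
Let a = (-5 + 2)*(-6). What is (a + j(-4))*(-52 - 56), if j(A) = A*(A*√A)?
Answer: -1944 - 3456*I ≈ -1944.0 - 3456.0*I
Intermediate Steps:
j(A) = A^(5/2) (j(A) = A*A^(3/2) = A^(5/2))
a = 18 (a = -3*(-6) = 18)
(a + j(-4))*(-52 - 56) = (18 + (-4)^(5/2))*(-52 - 56) = (18 + 32*I)*(-108) = -1944 - 3456*I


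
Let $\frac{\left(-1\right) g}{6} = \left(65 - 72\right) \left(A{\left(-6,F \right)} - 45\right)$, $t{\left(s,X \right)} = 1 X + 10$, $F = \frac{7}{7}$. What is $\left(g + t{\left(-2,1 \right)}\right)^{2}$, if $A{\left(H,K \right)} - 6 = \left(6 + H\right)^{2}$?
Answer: $2647129$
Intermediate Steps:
$F = 1$ ($F = 7 \cdot \frac{1}{7} = 1$)
$A{\left(H,K \right)} = 6 + \left(6 + H\right)^{2}$
$t{\left(s,X \right)} = 10 + X$ ($t{\left(s,X \right)} = X + 10 = 10 + X$)
$g = -1638$ ($g = - 6 \left(65 - 72\right) \left(\left(6 + \left(6 - 6\right)^{2}\right) - 45\right) = - 6 \left(- 7 \left(\left(6 + 0^{2}\right) - 45\right)\right) = - 6 \left(- 7 \left(\left(6 + 0\right) - 45\right)\right) = - 6 \left(- 7 \left(6 - 45\right)\right) = - 6 \left(\left(-7\right) \left(-39\right)\right) = \left(-6\right) 273 = -1638$)
$\left(g + t{\left(-2,1 \right)}\right)^{2} = \left(-1638 + \left(10 + 1\right)\right)^{2} = \left(-1638 + 11\right)^{2} = \left(-1627\right)^{2} = 2647129$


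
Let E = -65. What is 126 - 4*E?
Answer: 386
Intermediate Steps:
126 - 4*E = 126 - 4*(-65) = 126 + 260 = 386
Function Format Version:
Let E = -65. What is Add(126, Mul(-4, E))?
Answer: 386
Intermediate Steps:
Add(126, Mul(-4, E)) = Add(126, Mul(-4, -65)) = Add(126, 260) = 386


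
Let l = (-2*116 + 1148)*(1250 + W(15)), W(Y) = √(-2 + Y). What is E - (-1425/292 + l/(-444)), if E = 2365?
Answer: 160397555/32412 + 229*√13/111 ≈ 4956.1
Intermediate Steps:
l = 1145000 + 916*√13 (l = (-2*116 + 1148)*(1250 + √(-2 + 15)) = (-232 + 1148)*(1250 + √13) = 916*(1250 + √13) = 1145000 + 916*√13 ≈ 1.1483e+6)
E - (-1425/292 + l/(-444)) = 2365 - (-1425/292 + (1145000 + 916*√13)/(-444)) = 2365 - (-1425*1/292 + (1145000 + 916*√13)*(-1/444)) = 2365 - (-1425/292 + (-286250/111 - 229*√13/111)) = 2365 - (-83743175/32412 - 229*√13/111) = 2365 + (83743175/32412 + 229*√13/111) = 160397555/32412 + 229*√13/111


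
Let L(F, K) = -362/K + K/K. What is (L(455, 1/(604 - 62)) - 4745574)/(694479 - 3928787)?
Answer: 4941777/3234308 ≈ 1.5279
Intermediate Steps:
L(F, K) = 1 - 362/K (L(F, K) = -362/K + 1 = 1 - 362/K)
(L(455, 1/(604 - 62)) - 4745574)/(694479 - 3928787) = ((-362 + 1/(604 - 62))/(1/(604 - 62)) - 4745574)/(694479 - 3928787) = ((-362 + 1/542)/(1/542) - 4745574)/(-3234308) = ((-362 + 1/542)/(1/542) - 4745574)*(-1/3234308) = (542*(-196203/542) - 4745574)*(-1/3234308) = (-196203 - 4745574)*(-1/3234308) = -4941777*(-1/3234308) = 4941777/3234308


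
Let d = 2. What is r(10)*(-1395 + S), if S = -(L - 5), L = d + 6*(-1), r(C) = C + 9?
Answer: -26334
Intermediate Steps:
r(C) = 9 + C
L = -4 (L = 2 + 6*(-1) = 2 - 6 = -4)
S = 9 (S = -(-4 - 5) = -1*(-9) = 9)
r(10)*(-1395 + S) = (9 + 10)*(-1395 + 9) = 19*(-1386) = -26334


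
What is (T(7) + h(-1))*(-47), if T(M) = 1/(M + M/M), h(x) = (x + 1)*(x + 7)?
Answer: -47/8 ≈ -5.8750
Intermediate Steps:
h(x) = (1 + x)*(7 + x)
T(M) = 1/(1 + M) (T(M) = 1/(M + 1) = 1/(1 + M))
(T(7) + h(-1))*(-47) = (1/(1 + 7) + (7 + (-1)**2 + 8*(-1)))*(-47) = (1/8 + (7 + 1 - 8))*(-47) = (1/8 + 0)*(-47) = (1/8)*(-47) = -47/8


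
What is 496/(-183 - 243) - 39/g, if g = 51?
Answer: -6985/3621 ≈ -1.9290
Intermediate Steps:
496/(-183 - 243) - 39/g = 496/(-183 - 243) - 39/51 = 496/(-426) - 39*1/51 = 496*(-1/426) - 13/17 = -248/213 - 13/17 = -6985/3621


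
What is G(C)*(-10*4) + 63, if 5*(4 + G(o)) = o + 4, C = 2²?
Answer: 159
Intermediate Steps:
C = 4
G(o) = -16/5 + o/5 (G(o) = -4 + (o + 4)/5 = -4 + (4 + o)/5 = -4 + (⅘ + o/5) = -16/5 + o/5)
G(C)*(-10*4) + 63 = (-16/5 + (⅕)*4)*(-10*4) + 63 = (-16/5 + ⅘)*(-40) + 63 = -12/5*(-40) + 63 = 96 + 63 = 159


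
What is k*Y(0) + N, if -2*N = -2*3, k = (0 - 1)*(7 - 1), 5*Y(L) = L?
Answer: 3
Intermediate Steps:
Y(L) = L/5
k = -6 (k = -1*6 = -6)
N = 3 (N = -(-1)*3 = -½*(-6) = 3)
k*Y(0) + N = -6*0/5 + 3 = -6*0 + 3 = 0 + 3 = 3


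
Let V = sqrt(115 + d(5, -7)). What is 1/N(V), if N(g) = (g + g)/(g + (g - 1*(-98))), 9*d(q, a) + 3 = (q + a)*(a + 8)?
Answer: 1 + 147*sqrt(1030)/1030 ≈ 5.5804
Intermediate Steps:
d(q, a) = -1/3 + (8 + a)*(a + q)/9 (d(q, a) = -1/3 + ((q + a)*(a + 8))/9 = -1/3 + ((a + q)*(8 + a))/9 = -1/3 + ((8 + a)*(a + q))/9 = -1/3 + (8 + a)*(a + q)/9)
V = sqrt(1030)/3 (V = sqrt(115 + (-1/3 + (1/9)*(-7)**2 + (8/9)*(-7) + (8/9)*5 + (1/9)*(-7)*5)) = sqrt(115 + (-1/3 + (1/9)*49 - 56/9 + 40/9 - 35/9)) = sqrt(115 + (-1/3 + 49/9 - 56/9 + 40/9 - 35/9)) = sqrt(115 - 5/9) = sqrt(1030/9) = sqrt(1030)/3 ≈ 10.698)
N(g) = 2*g/(98 + 2*g) (N(g) = (2*g)/(g + (g + 98)) = (2*g)/(g + (98 + g)) = (2*g)/(98 + 2*g) = 2*g/(98 + 2*g))
1/N(V) = 1/((sqrt(1030)/3)/(49 + sqrt(1030)/3)) = 1/(sqrt(1030)/(3*(49 + sqrt(1030)/3))) = 3*sqrt(1030)*(49 + sqrt(1030)/3)/1030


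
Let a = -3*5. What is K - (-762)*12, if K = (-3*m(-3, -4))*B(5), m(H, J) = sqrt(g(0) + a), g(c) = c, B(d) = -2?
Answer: 9144 + 6*I*sqrt(15) ≈ 9144.0 + 23.238*I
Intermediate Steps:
a = -15
m(H, J) = I*sqrt(15) (m(H, J) = sqrt(0 - 15) = sqrt(-15) = I*sqrt(15))
K = 6*I*sqrt(15) (K = -3*I*sqrt(15)*(-2) = 6*I*sqrt(15) ≈ 23.238*I)
K - (-762)*12 = 6*I*sqrt(15) - (-762)*12 = 6*I*sqrt(15) - 1*(-9144) = 6*I*sqrt(15) + 9144 = 9144 + 6*I*sqrt(15)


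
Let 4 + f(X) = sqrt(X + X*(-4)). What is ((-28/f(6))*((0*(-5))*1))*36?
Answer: 0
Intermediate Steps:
f(X) = -4 + sqrt(3)*sqrt(-X) (f(X) = -4 + sqrt(X + X*(-4)) = -4 + sqrt(X - 4*X) = -4 + sqrt(-3*X) = -4 + sqrt(3)*sqrt(-X))
((-28/f(6))*((0*(-5))*1))*36 = ((-28/(-4 + sqrt(3)*sqrt(-1*6)))*((0*(-5))*1))*36 = ((-28/(-4 + sqrt(3)*sqrt(-6)))*(0*1))*36 = (-28/(-4 + sqrt(3)*(I*sqrt(6)))*0)*36 = (-28/(-4 + 3*I*sqrt(2))*0)*36 = 0*36 = 0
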